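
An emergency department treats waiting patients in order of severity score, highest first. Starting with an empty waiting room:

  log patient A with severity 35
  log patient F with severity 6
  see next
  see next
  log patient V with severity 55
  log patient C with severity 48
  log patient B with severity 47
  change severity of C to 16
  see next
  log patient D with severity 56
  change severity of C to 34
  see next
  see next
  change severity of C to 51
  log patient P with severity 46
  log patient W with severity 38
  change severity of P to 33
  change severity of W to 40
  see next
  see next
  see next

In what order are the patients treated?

[A, F, V, D, B, C, W, P]

add A (severity 35) → {A:35}
add F (severity 6) → {A:35, F:6}
see next → A; now {F:6}
see next → F; now {}
add V (severity 55) → {V:55}
add C (severity 48) → {V:55, C:48}
add B (severity 47) → {V:55, C:48, B:47}
update C to severity 16 → {V:55, B:47, C:16}
see next → V; now {B:47, C:16}
add D (severity 56) → {D:56, B:47, C:16}
update C to severity 34 → {D:56, B:47, C:34}
see next → D; now {B:47, C:34}
see next → B; now {C:34}
update C to severity 51 → {C:51}
add P (severity 46) → {C:51, P:46}
add W (severity 38) → {C:51, P:46, W:38}
update P to severity 33 → {C:51, W:38, P:33}
update W to severity 40 → {C:51, W:40, P:33}
see next → C; now {W:40, P:33}
see next → W; now {P:33}
see next → P; now {}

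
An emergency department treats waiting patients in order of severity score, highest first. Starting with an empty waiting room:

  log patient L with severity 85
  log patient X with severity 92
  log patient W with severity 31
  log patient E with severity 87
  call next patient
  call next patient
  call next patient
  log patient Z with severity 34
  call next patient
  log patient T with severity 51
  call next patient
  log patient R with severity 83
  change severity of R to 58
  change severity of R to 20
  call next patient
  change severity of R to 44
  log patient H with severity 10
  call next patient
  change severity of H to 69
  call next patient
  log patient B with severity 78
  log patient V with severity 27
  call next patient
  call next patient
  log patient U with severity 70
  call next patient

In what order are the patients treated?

[X, E, L, Z, T, W, R, H, B, V, U]

add L (severity 85) → {L:85}
add X (severity 92) → {X:92, L:85}
add W (severity 31) → {X:92, L:85, W:31}
add E (severity 87) → {X:92, E:87, L:85, W:31}
call next patient → X; now {E:87, L:85, W:31}
call next patient → E; now {L:85, W:31}
call next patient → L; now {W:31}
add Z (severity 34) → {Z:34, W:31}
call next patient → Z; now {W:31}
add T (severity 51) → {T:51, W:31}
call next patient → T; now {W:31}
add R (severity 83) → {R:83, W:31}
update R to severity 58 → {R:58, W:31}
update R to severity 20 → {W:31, R:20}
call next patient → W; now {R:20}
update R to severity 44 → {R:44}
add H (severity 10) → {R:44, H:10}
call next patient → R; now {H:10}
update H to severity 69 → {H:69}
call next patient → H; now {}
add B (severity 78) → {B:78}
add V (severity 27) → {B:78, V:27}
call next patient → B; now {V:27}
call next patient → V; now {}
add U (severity 70) → {U:70}
call next patient → U; now {}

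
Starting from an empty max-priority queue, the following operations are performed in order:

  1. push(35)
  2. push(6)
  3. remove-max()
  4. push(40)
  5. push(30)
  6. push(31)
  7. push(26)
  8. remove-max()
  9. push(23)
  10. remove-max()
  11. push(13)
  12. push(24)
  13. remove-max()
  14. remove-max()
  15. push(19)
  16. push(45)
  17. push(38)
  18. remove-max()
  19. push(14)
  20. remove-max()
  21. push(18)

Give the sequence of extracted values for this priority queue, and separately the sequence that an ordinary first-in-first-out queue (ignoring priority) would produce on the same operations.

priority queue: 35 → 40 → 31 → 30 → 26 → 45 → 38; FIFO queue: [35, 6, 40, 30, 31, 26, 23]

insert 35 → {35}
insert 6 → {35, 6}
remove-max → 35; now {6}
insert 40 → {40, 6}
insert 30 → {40, 30, 6}
insert 31 → {40, 31, 30, 6}
insert 26 → {40, 31, 30, 26, 6}
remove-max → 40; now {31, 30, 26, 6}
insert 23 → {31, 30, 26, 23, 6}
remove-max → 31; now {30, 26, 23, 6}
insert 13 → {30, 26, 23, 13, 6}
insert 24 → {30, 26, 24, 23, 13, 6}
remove-max → 30; now {26, 24, 23, 13, 6}
remove-max → 26; now {24, 23, 13, 6}
insert 19 → {24, 23, 19, 13, 6}
insert 45 → {45, 24, 23, 19, 13, 6}
insert 38 → {45, 38, 24, 23, 19, 13, 6}
remove-max → 45; now {38, 24, 23, 19, 13, 6}
insert 14 → {38, 24, 23, 19, 14, 13, 6}
remove-max → 38; now {24, 23, 19, 14, 13, 6}
insert 18 → {24, 23, 19, 18, 14, 13, 6}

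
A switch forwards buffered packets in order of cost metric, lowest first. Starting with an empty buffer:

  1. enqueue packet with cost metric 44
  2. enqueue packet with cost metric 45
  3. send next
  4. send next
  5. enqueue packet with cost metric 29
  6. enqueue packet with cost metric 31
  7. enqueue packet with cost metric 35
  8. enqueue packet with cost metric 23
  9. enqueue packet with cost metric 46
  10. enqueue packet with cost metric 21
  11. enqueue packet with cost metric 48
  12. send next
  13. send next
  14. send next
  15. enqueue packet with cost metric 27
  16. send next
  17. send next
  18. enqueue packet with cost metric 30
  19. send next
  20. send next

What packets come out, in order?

44, 45, 21, 23, 29, 27, 31, 30, 35

insert 44 → {44}
insert 45 → {44, 45}
send next → 44; now {45}
send next → 45; now {}
insert 29 → {29}
insert 31 → {29, 31}
insert 35 → {29, 31, 35}
insert 23 → {23, 29, 31, 35}
insert 46 → {23, 29, 31, 35, 46}
insert 21 → {21, 23, 29, 31, 35, 46}
insert 48 → {21, 23, 29, 31, 35, 46, 48}
send next → 21; now {23, 29, 31, 35, 46, 48}
send next → 23; now {29, 31, 35, 46, 48}
send next → 29; now {31, 35, 46, 48}
insert 27 → {27, 31, 35, 46, 48}
send next → 27; now {31, 35, 46, 48}
send next → 31; now {35, 46, 48}
insert 30 → {30, 35, 46, 48}
send next → 30; now {35, 46, 48}
send next → 35; now {46, 48}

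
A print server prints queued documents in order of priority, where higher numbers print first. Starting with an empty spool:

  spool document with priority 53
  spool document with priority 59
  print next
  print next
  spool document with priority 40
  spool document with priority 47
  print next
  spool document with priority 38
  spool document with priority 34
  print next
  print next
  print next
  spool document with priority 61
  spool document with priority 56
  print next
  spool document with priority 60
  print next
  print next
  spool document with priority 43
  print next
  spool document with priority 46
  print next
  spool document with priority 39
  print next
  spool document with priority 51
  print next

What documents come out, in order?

59 → 53 → 47 → 40 → 38 → 34 → 61 → 60 → 56 → 43 → 46 → 39 → 51

insert 53 → {53}
insert 59 → {59, 53}
print next → 59; now {53}
print next → 53; now {}
insert 40 → {40}
insert 47 → {47, 40}
print next → 47; now {40}
insert 38 → {40, 38}
insert 34 → {40, 38, 34}
print next → 40; now {38, 34}
print next → 38; now {34}
print next → 34; now {}
insert 61 → {61}
insert 56 → {61, 56}
print next → 61; now {56}
insert 60 → {60, 56}
print next → 60; now {56}
print next → 56; now {}
insert 43 → {43}
print next → 43; now {}
insert 46 → {46}
print next → 46; now {}
insert 39 → {39}
print next → 39; now {}
insert 51 → {51}
print next → 51; now {}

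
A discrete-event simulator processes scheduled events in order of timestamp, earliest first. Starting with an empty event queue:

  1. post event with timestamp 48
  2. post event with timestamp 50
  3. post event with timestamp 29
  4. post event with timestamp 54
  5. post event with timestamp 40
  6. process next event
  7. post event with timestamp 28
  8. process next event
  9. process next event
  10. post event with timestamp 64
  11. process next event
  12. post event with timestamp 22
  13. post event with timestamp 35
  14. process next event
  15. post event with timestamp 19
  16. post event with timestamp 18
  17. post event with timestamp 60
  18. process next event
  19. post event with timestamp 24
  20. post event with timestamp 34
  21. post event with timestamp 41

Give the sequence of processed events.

insert 48 → {48}
insert 50 → {48, 50}
insert 29 → {29, 48, 50}
insert 54 → {29, 48, 50, 54}
insert 40 → {29, 40, 48, 50, 54}
process next event → 29; now {40, 48, 50, 54}
insert 28 → {28, 40, 48, 50, 54}
process next event → 28; now {40, 48, 50, 54}
process next event → 40; now {48, 50, 54}
insert 64 → {48, 50, 54, 64}
process next event → 48; now {50, 54, 64}
insert 22 → {22, 50, 54, 64}
insert 35 → {22, 35, 50, 54, 64}
process next event → 22; now {35, 50, 54, 64}
insert 19 → {19, 35, 50, 54, 64}
insert 18 → {18, 19, 35, 50, 54, 64}
insert 60 → {18, 19, 35, 50, 54, 60, 64}
process next event → 18; now {19, 35, 50, 54, 60, 64}
insert 24 → {19, 24, 35, 50, 54, 60, 64}
insert 34 → {19, 24, 34, 35, 50, 54, 60, 64}
insert 41 → {19, 24, 34, 35, 41, 50, 54, 60, 64}

29, 28, 40, 48, 22, 18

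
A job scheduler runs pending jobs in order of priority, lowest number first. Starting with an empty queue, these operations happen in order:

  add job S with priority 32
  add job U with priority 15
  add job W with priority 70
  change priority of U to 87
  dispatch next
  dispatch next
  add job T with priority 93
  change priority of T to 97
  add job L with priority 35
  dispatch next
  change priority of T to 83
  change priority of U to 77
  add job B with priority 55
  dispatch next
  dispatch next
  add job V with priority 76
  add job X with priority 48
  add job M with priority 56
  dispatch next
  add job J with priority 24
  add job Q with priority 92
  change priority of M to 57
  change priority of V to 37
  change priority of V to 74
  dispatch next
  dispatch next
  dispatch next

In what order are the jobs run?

add S (priority 32) → {S:32}
add U (priority 15) → {U:15, S:32}
add W (priority 70) → {U:15, S:32, W:70}
update U to priority 87 → {S:32, W:70, U:87}
dispatch next → S; now {W:70, U:87}
dispatch next → W; now {U:87}
add T (priority 93) → {U:87, T:93}
update T to priority 97 → {U:87, T:97}
add L (priority 35) → {L:35, U:87, T:97}
dispatch next → L; now {U:87, T:97}
update T to priority 83 → {T:83, U:87}
update U to priority 77 → {U:77, T:83}
add B (priority 55) → {B:55, U:77, T:83}
dispatch next → B; now {U:77, T:83}
dispatch next → U; now {T:83}
add V (priority 76) → {V:76, T:83}
add X (priority 48) → {X:48, V:76, T:83}
add M (priority 56) → {X:48, M:56, V:76, T:83}
dispatch next → X; now {M:56, V:76, T:83}
add J (priority 24) → {J:24, M:56, V:76, T:83}
add Q (priority 92) → {J:24, M:56, V:76, T:83, Q:92}
update M to priority 57 → {J:24, M:57, V:76, T:83, Q:92}
update V to priority 37 → {J:24, V:37, M:57, T:83, Q:92}
update V to priority 74 → {J:24, M:57, V:74, T:83, Q:92}
dispatch next → J; now {M:57, V:74, T:83, Q:92}
dispatch next → M; now {V:74, T:83, Q:92}
dispatch next → V; now {T:83, Q:92}

[S, W, L, B, U, X, J, M, V]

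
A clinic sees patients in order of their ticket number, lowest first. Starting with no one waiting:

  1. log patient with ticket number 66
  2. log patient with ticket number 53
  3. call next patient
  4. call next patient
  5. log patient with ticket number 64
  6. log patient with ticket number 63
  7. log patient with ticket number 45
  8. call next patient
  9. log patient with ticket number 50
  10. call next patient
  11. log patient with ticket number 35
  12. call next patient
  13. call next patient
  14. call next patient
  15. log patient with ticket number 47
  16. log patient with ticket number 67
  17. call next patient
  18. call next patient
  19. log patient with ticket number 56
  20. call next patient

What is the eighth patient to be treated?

47

insert 66 → {66}
insert 53 → {53, 66}
call next patient → 53; now {66}
call next patient → 66; now {}
insert 64 → {64}
insert 63 → {63, 64}
insert 45 → {45, 63, 64}
call next patient → 45; now {63, 64}
insert 50 → {50, 63, 64}
call next patient → 50; now {63, 64}
insert 35 → {35, 63, 64}
call next patient → 35; now {63, 64}
call next patient → 63; now {64}
call next patient → 64; now {}
insert 47 → {47}
insert 67 → {47, 67}
call next patient → 47; now {67}
call next patient → 67; now {}
insert 56 → {56}
call next patient → 56; now {}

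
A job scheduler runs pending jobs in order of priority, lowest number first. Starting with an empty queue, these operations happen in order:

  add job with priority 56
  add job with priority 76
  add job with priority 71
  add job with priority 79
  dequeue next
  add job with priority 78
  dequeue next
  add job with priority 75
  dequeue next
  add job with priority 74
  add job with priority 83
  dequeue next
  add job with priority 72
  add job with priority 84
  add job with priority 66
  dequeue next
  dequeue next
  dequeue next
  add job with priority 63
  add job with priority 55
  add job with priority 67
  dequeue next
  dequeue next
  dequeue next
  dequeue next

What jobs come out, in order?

56, 71, 75, 74, 66, 72, 76, 55, 63, 67, 78

insert 56 → {56}
insert 76 → {56, 76}
insert 71 → {56, 71, 76}
insert 79 → {56, 71, 76, 79}
dequeue next → 56; now {71, 76, 79}
insert 78 → {71, 76, 78, 79}
dequeue next → 71; now {76, 78, 79}
insert 75 → {75, 76, 78, 79}
dequeue next → 75; now {76, 78, 79}
insert 74 → {74, 76, 78, 79}
insert 83 → {74, 76, 78, 79, 83}
dequeue next → 74; now {76, 78, 79, 83}
insert 72 → {72, 76, 78, 79, 83}
insert 84 → {72, 76, 78, 79, 83, 84}
insert 66 → {66, 72, 76, 78, 79, 83, 84}
dequeue next → 66; now {72, 76, 78, 79, 83, 84}
dequeue next → 72; now {76, 78, 79, 83, 84}
dequeue next → 76; now {78, 79, 83, 84}
insert 63 → {63, 78, 79, 83, 84}
insert 55 → {55, 63, 78, 79, 83, 84}
insert 67 → {55, 63, 67, 78, 79, 83, 84}
dequeue next → 55; now {63, 67, 78, 79, 83, 84}
dequeue next → 63; now {67, 78, 79, 83, 84}
dequeue next → 67; now {78, 79, 83, 84}
dequeue next → 78; now {79, 83, 84}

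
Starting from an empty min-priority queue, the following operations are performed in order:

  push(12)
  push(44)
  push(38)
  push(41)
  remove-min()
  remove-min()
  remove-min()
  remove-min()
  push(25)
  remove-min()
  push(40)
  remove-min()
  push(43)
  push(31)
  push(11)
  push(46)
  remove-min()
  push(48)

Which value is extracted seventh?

11

insert 12 → {12}
insert 44 → {12, 44}
insert 38 → {12, 38, 44}
insert 41 → {12, 38, 41, 44}
remove-min → 12; now {38, 41, 44}
remove-min → 38; now {41, 44}
remove-min → 41; now {44}
remove-min → 44; now {}
insert 25 → {25}
remove-min → 25; now {}
insert 40 → {40}
remove-min → 40; now {}
insert 43 → {43}
insert 31 → {31, 43}
insert 11 → {11, 31, 43}
insert 46 → {11, 31, 43, 46}
remove-min → 11; now {31, 43, 46}
insert 48 → {31, 43, 46, 48}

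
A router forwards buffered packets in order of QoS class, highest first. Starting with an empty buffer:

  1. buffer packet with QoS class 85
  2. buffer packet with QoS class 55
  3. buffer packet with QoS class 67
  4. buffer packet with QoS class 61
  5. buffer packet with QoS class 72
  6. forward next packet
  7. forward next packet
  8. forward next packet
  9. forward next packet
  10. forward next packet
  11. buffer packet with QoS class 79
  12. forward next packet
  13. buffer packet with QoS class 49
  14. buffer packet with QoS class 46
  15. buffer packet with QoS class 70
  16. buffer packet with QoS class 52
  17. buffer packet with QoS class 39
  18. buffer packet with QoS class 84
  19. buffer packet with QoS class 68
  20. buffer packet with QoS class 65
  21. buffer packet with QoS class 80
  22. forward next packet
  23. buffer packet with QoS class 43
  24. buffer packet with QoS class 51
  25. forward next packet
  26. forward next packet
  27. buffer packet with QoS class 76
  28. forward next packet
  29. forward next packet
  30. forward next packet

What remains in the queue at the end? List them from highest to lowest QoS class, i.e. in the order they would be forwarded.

[52, 51, 49, 46, 43, 39]

insert 85 → {85}
insert 55 → {85, 55}
insert 67 → {85, 67, 55}
insert 61 → {85, 67, 61, 55}
insert 72 → {85, 72, 67, 61, 55}
forward next packet → 85; now {72, 67, 61, 55}
forward next packet → 72; now {67, 61, 55}
forward next packet → 67; now {61, 55}
forward next packet → 61; now {55}
forward next packet → 55; now {}
insert 79 → {79}
forward next packet → 79; now {}
insert 49 → {49}
insert 46 → {49, 46}
insert 70 → {70, 49, 46}
insert 52 → {70, 52, 49, 46}
insert 39 → {70, 52, 49, 46, 39}
insert 84 → {84, 70, 52, 49, 46, 39}
insert 68 → {84, 70, 68, 52, 49, 46, 39}
insert 65 → {84, 70, 68, 65, 52, 49, 46, 39}
insert 80 → {84, 80, 70, 68, 65, 52, 49, 46, 39}
forward next packet → 84; now {80, 70, 68, 65, 52, 49, 46, 39}
insert 43 → {80, 70, 68, 65, 52, 49, 46, 43, 39}
insert 51 → {80, 70, 68, 65, 52, 51, 49, 46, 43, 39}
forward next packet → 80; now {70, 68, 65, 52, 51, 49, 46, 43, 39}
forward next packet → 70; now {68, 65, 52, 51, 49, 46, 43, 39}
insert 76 → {76, 68, 65, 52, 51, 49, 46, 43, 39}
forward next packet → 76; now {68, 65, 52, 51, 49, 46, 43, 39}
forward next packet → 68; now {65, 52, 51, 49, 46, 43, 39}
forward next packet → 65; now {52, 51, 49, 46, 43, 39}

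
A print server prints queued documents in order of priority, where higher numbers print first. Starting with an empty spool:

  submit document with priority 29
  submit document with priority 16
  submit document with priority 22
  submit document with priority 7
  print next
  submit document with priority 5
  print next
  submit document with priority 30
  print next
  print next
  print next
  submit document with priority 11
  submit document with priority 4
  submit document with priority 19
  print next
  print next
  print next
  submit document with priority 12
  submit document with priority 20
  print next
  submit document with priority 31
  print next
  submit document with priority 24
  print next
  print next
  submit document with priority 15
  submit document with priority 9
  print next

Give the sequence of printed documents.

29 → 22 → 30 → 16 → 7 → 19 → 11 → 5 → 20 → 31 → 24 → 12 → 15

insert 29 → {29}
insert 16 → {29, 16}
insert 22 → {29, 22, 16}
insert 7 → {29, 22, 16, 7}
print next → 29; now {22, 16, 7}
insert 5 → {22, 16, 7, 5}
print next → 22; now {16, 7, 5}
insert 30 → {30, 16, 7, 5}
print next → 30; now {16, 7, 5}
print next → 16; now {7, 5}
print next → 7; now {5}
insert 11 → {11, 5}
insert 4 → {11, 5, 4}
insert 19 → {19, 11, 5, 4}
print next → 19; now {11, 5, 4}
print next → 11; now {5, 4}
print next → 5; now {4}
insert 12 → {12, 4}
insert 20 → {20, 12, 4}
print next → 20; now {12, 4}
insert 31 → {31, 12, 4}
print next → 31; now {12, 4}
insert 24 → {24, 12, 4}
print next → 24; now {12, 4}
print next → 12; now {4}
insert 15 → {15, 4}
insert 9 → {15, 9, 4}
print next → 15; now {9, 4}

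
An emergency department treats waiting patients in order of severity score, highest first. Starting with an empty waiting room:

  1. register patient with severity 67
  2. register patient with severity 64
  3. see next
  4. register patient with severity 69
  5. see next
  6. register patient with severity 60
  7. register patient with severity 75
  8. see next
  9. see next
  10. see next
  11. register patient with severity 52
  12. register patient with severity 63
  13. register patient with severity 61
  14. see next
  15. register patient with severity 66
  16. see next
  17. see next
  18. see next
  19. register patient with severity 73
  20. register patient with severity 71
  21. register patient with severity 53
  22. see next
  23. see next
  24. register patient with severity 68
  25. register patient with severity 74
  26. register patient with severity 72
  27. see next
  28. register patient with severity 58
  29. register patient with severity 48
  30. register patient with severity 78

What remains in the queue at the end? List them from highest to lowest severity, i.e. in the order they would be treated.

insert 67 → {67}
insert 64 → {67, 64}
see next → 67; now {64}
insert 69 → {69, 64}
see next → 69; now {64}
insert 60 → {64, 60}
insert 75 → {75, 64, 60}
see next → 75; now {64, 60}
see next → 64; now {60}
see next → 60; now {}
insert 52 → {52}
insert 63 → {63, 52}
insert 61 → {63, 61, 52}
see next → 63; now {61, 52}
insert 66 → {66, 61, 52}
see next → 66; now {61, 52}
see next → 61; now {52}
see next → 52; now {}
insert 73 → {73}
insert 71 → {73, 71}
insert 53 → {73, 71, 53}
see next → 73; now {71, 53}
see next → 71; now {53}
insert 68 → {68, 53}
insert 74 → {74, 68, 53}
insert 72 → {74, 72, 68, 53}
see next → 74; now {72, 68, 53}
insert 58 → {72, 68, 58, 53}
insert 48 → {72, 68, 58, 53, 48}
insert 78 → {78, 72, 68, 58, 53, 48}

78 → 72 → 68 → 58 → 53 → 48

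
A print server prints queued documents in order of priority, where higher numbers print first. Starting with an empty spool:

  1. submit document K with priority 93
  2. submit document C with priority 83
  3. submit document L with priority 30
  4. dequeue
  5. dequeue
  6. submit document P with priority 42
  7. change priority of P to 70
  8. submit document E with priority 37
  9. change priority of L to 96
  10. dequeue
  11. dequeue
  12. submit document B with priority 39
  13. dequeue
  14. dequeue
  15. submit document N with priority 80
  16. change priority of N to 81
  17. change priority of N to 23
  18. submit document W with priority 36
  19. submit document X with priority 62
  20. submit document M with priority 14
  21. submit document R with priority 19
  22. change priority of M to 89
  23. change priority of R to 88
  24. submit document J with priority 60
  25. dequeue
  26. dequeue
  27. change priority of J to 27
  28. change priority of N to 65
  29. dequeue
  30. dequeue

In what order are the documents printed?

K, C, L, P, B, E, M, R, N, X

add K (priority 93) → {K:93}
add C (priority 83) → {K:93, C:83}
add L (priority 30) → {K:93, C:83, L:30}
dequeue → K; now {C:83, L:30}
dequeue → C; now {L:30}
add P (priority 42) → {P:42, L:30}
update P to priority 70 → {P:70, L:30}
add E (priority 37) → {P:70, E:37, L:30}
update L to priority 96 → {L:96, P:70, E:37}
dequeue → L; now {P:70, E:37}
dequeue → P; now {E:37}
add B (priority 39) → {B:39, E:37}
dequeue → B; now {E:37}
dequeue → E; now {}
add N (priority 80) → {N:80}
update N to priority 81 → {N:81}
update N to priority 23 → {N:23}
add W (priority 36) → {W:36, N:23}
add X (priority 62) → {X:62, W:36, N:23}
add M (priority 14) → {X:62, W:36, N:23, M:14}
add R (priority 19) → {X:62, W:36, N:23, R:19, M:14}
update M to priority 89 → {M:89, X:62, W:36, N:23, R:19}
update R to priority 88 → {M:89, R:88, X:62, W:36, N:23}
add J (priority 60) → {M:89, R:88, X:62, J:60, W:36, N:23}
dequeue → M; now {R:88, X:62, J:60, W:36, N:23}
dequeue → R; now {X:62, J:60, W:36, N:23}
update J to priority 27 → {X:62, W:36, J:27, N:23}
update N to priority 65 → {N:65, X:62, W:36, J:27}
dequeue → N; now {X:62, W:36, J:27}
dequeue → X; now {W:36, J:27}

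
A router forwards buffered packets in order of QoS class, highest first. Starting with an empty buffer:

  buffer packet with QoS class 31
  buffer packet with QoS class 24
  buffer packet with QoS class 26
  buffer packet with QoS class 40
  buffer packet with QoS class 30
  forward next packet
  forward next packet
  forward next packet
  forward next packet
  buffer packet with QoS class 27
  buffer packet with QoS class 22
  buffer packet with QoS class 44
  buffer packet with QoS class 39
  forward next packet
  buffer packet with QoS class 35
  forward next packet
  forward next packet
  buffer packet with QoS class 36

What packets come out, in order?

40, 31, 30, 26, 44, 39, 35

insert 31 → {31}
insert 24 → {31, 24}
insert 26 → {31, 26, 24}
insert 40 → {40, 31, 26, 24}
insert 30 → {40, 31, 30, 26, 24}
forward next packet → 40; now {31, 30, 26, 24}
forward next packet → 31; now {30, 26, 24}
forward next packet → 30; now {26, 24}
forward next packet → 26; now {24}
insert 27 → {27, 24}
insert 22 → {27, 24, 22}
insert 44 → {44, 27, 24, 22}
insert 39 → {44, 39, 27, 24, 22}
forward next packet → 44; now {39, 27, 24, 22}
insert 35 → {39, 35, 27, 24, 22}
forward next packet → 39; now {35, 27, 24, 22}
forward next packet → 35; now {27, 24, 22}
insert 36 → {36, 27, 24, 22}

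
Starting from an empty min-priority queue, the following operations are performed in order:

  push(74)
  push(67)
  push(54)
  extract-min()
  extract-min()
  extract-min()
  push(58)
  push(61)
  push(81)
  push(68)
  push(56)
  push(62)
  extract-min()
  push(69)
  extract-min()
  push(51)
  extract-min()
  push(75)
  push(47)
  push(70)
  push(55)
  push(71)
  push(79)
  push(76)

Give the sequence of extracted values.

54 → 67 → 74 → 56 → 58 → 51

insert 74 → {74}
insert 67 → {67, 74}
insert 54 → {54, 67, 74}
extract-min → 54; now {67, 74}
extract-min → 67; now {74}
extract-min → 74; now {}
insert 58 → {58}
insert 61 → {58, 61}
insert 81 → {58, 61, 81}
insert 68 → {58, 61, 68, 81}
insert 56 → {56, 58, 61, 68, 81}
insert 62 → {56, 58, 61, 62, 68, 81}
extract-min → 56; now {58, 61, 62, 68, 81}
insert 69 → {58, 61, 62, 68, 69, 81}
extract-min → 58; now {61, 62, 68, 69, 81}
insert 51 → {51, 61, 62, 68, 69, 81}
extract-min → 51; now {61, 62, 68, 69, 81}
insert 75 → {61, 62, 68, 69, 75, 81}
insert 47 → {47, 61, 62, 68, 69, 75, 81}
insert 70 → {47, 61, 62, 68, 69, 70, 75, 81}
insert 55 → {47, 55, 61, 62, 68, 69, 70, 75, 81}
insert 71 → {47, 55, 61, 62, 68, 69, 70, 71, 75, 81}
insert 79 → {47, 55, 61, 62, 68, 69, 70, 71, 75, 79, 81}
insert 76 → {47, 55, 61, 62, 68, 69, 70, 71, 75, 76, 79, 81}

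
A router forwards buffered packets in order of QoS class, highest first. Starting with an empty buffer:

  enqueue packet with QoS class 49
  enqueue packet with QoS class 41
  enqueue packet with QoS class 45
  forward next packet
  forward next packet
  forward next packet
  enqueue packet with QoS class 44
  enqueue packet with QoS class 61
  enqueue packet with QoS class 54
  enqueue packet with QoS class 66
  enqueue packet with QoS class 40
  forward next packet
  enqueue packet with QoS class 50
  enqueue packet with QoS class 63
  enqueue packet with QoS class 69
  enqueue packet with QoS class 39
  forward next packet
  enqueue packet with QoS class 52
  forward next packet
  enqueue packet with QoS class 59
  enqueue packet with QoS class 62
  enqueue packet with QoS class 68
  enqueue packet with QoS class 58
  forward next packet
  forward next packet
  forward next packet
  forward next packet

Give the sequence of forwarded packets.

49 → 45 → 41 → 66 → 69 → 63 → 68 → 62 → 61 → 59

insert 49 → {49}
insert 41 → {49, 41}
insert 45 → {49, 45, 41}
forward next packet → 49; now {45, 41}
forward next packet → 45; now {41}
forward next packet → 41; now {}
insert 44 → {44}
insert 61 → {61, 44}
insert 54 → {61, 54, 44}
insert 66 → {66, 61, 54, 44}
insert 40 → {66, 61, 54, 44, 40}
forward next packet → 66; now {61, 54, 44, 40}
insert 50 → {61, 54, 50, 44, 40}
insert 63 → {63, 61, 54, 50, 44, 40}
insert 69 → {69, 63, 61, 54, 50, 44, 40}
insert 39 → {69, 63, 61, 54, 50, 44, 40, 39}
forward next packet → 69; now {63, 61, 54, 50, 44, 40, 39}
insert 52 → {63, 61, 54, 52, 50, 44, 40, 39}
forward next packet → 63; now {61, 54, 52, 50, 44, 40, 39}
insert 59 → {61, 59, 54, 52, 50, 44, 40, 39}
insert 62 → {62, 61, 59, 54, 52, 50, 44, 40, 39}
insert 68 → {68, 62, 61, 59, 54, 52, 50, 44, 40, 39}
insert 58 → {68, 62, 61, 59, 58, 54, 52, 50, 44, 40, 39}
forward next packet → 68; now {62, 61, 59, 58, 54, 52, 50, 44, 40, 39}
forward next packet → 62; now {61, 59, 58, 54, 52, 50, 44, 40, 39}
forward next packet → 61; now {59, 58, 54, 52, 50, 44, 40, 39}
forward next packet → 59; now {58, 54, 52, 50, 44, 40, 39}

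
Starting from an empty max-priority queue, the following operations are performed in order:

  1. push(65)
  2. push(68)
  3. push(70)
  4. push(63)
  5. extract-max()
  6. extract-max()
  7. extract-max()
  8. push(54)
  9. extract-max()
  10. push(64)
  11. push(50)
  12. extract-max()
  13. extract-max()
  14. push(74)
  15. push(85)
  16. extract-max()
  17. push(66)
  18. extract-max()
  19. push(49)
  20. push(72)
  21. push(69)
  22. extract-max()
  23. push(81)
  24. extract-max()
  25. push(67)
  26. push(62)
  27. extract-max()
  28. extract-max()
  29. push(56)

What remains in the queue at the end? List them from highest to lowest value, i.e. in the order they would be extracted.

insert 65 → {65}
insert 68 → {68, 65}
insert 70 → {70, 68, 65}
insert 63 → {70, 68, 65, 63}
extract-max → 70; now {68, 65, 63}
extract-max → 68; now {65, 63}
extract-max → 65; now {63}
insert 54 → {63, 54}
extract-max → 63; now {54}
insert 64 → {64, 54}
insert 50 → {64, 54, 50}
extract-max → 64; now {54, 50}
extract-max → 54; now {50}
insert 74 → {74, 50}
insert 85 → {85, 74, 50}
extract-max → 85; now {74, 50}
insert 66 → {74, 66, 50}
extract-max → 74; now {66, 50}
insert 49 → {66, 50, 49}
insert 72 → {72, 66, 50, 49}
insert 69 → {72, 69, 66, 50, 49}
extract-max → 72; now {69, 66, 50, 49}
insert 81 → {81, 69, 66, 50, 49}
extract-max → 81; now {69, 66, 50, 49}
insert 67 → {69, 67, 66, 50, 49}
insert 62 → {69, 67, 66, 62, 50, 49}
extract-max → 69; now {67, 66, 62, 50, 49}
extract-max → 67; now {66, 62, 50, 49}
insert 56 → {66, 62, 56, 50, 49}

66 → 62 → 56 → 50 → 49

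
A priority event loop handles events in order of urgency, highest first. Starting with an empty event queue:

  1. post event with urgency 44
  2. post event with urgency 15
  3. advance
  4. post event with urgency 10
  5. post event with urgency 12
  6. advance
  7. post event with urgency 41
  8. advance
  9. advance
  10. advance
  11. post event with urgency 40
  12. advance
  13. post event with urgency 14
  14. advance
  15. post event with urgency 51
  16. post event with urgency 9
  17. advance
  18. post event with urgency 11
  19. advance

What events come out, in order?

44, 15, 41, 12, 10, 40, 14, 51, 11

insert 44 → {44}
insert 15 → {44, 15}
advance → 44; now {15}
insert 10 → {15, 10}
insert 12 → {15, 12, 10}
advance → 15; now {12, 10}
insert 41 → {41, 12, 10}
advance → 41; now {12, 10}
advance → 12; now {10}
advance → 10; now {}
insert 40 → {40}
advance → 40; now {}
insert 14 → {14}
advance → 14; now {}
insert 51 → {51}
insert 9 → {51, 9}
advance → 51; now {9}
insert 11 → {11, 9}
advance → 11; now {9}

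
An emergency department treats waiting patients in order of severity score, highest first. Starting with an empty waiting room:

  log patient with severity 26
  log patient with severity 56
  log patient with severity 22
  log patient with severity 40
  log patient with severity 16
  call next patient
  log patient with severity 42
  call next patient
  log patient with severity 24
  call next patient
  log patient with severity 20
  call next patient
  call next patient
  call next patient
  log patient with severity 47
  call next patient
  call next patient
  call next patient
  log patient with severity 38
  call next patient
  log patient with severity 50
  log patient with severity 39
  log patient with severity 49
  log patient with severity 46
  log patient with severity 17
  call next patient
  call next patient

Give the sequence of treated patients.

insert 26 → {26}
insert 56 → {56, 26}
insert 22 → {56, 26, 22}
insert 40 → {56, 40, 26, 22}
insert 16 → {56, 40, 26, 22, 16}
call next patient → 56; now {40, 26, 22, 16}
insert 42 → {42, 40, 26, 22, 16}
call next patient → 42; now {40, 26, 22, 16}
insert 24 → {40, 26, 24, 22, 16}
call next patient → 40; now {26, 24, 22, 16}
insert 20 → {26, 24, 22, 20, 16}
call next patient → 26; now {24, 22, 20, 16}
call next patient → 24; now {22, 20, 16}
call next patient → 22; now {20, 16}
insert 47 → {47, 20, 16}
call next patient → 47; now {20, 16}
call next patient → 20; now {16}
call next patient → 16; now {}
insert 38 → {38}
call next patient → 38; now {}
insert 50 → {50}
insert 39 → {50, 39}
insert 49 → {50, 49, 39}
insert 46 → {50, 49, 46, 39}
insert 17 → {50, 49, 46, 39, 17}
call next patient → 50; now {49, 46, 39, 17}
call next patient → 49; now {46, 39, 17}

56 → 42 → 40 → 26 → 24 → 22 → 47 → 20 → 16 → 38 → 50 → 49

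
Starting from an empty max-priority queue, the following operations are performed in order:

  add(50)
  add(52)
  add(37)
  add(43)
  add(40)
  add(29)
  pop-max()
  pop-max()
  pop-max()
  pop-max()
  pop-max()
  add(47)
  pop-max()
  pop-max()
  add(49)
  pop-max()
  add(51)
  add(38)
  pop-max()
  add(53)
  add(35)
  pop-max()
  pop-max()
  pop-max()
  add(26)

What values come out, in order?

insert 50 → {50}
insert 52 → {52, 50}
insert 37 → {52, 50, 37}
insert 43 → {52, 50, 43, 37}
insert 40 → {52, 50, 43, 40, 37}
insert 29 → {52, 50, 43, 40, 37, 29}
pop-max → 52; now {50, 43, 40, 37, 29}
pop-max → 50; now {43, 40, 37, 29}
pop-max → 43; now {40, 37, 29}
pop-max → 40; now {37, 29}
pop-max → 37; now {29}
insert 47 → {47, 29}
pop-max → 47; now {29}
pop-max → 29; now {}
insert 49 → {49}
pop-max → 49; now {}
insert 51 → {51}
insert 38 → {51, 38}
pop-max → 51; now {38}
insert 53 → {53, 38}
insert 35 → {53, 38, 35}
pop-max → 53; now {38, 35}
pop-max → 38; now {35}
pop-max → 35; now {}
insert 26 → {26}

52 → 50 → 43 → 40 → 37 → 47 → 29 → 49 → 51 → 53 → 38 → 35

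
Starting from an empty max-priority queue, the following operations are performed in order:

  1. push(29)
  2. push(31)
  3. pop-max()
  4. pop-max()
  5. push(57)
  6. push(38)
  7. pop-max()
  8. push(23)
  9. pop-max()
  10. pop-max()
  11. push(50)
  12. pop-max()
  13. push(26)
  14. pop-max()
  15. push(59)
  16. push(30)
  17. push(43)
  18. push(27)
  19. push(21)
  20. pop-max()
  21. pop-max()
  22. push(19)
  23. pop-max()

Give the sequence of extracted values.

insert 29 → {29}
insert 31 → {31, 29}
pop-max → 31; now {29}
pop-max → 29; now {}
insert 57 → {57}
insert 38 → {57, 38}
pop-max → 57; now {38}
insert 23 → {38, 23}
pop-max → 38; now {23}
pop-max → 23; now {}
insert 50 → {50}
pop-max → 50; now {}
insert 26 → {26}
pop-max → 26; now {}
insert 59 → {59}
insert 30 → {59, 30}
insert 43 → {59, 43, 30}
insert 27 → {59, 43, 30, 27}
insert 21 → {59, 43, 30, 27, 21}
pop-max → 59; now {43, 30, 27, 21}
pop-max → 43; now {30, 27, 21}
insert 19 → {30, 27, 21, 19}
pop-max → 30; now {27, 21, 19}

31, 29, 57, 38, 23, 50, 26, 59, 43, 30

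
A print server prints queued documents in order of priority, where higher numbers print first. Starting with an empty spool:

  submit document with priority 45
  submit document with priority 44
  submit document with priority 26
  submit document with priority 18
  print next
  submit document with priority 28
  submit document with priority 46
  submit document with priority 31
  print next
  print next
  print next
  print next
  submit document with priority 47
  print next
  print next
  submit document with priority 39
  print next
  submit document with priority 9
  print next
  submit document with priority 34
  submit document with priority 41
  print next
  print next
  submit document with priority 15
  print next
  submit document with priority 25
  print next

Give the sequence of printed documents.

45, 46, 44, 31, 28, 47, 26, 39, 18, 41, 34, 15, 25

insert 45 → {45}
insert 44 → {45, 44}
insert 26 → {45, 44, 26}
insert 18 → {45, 44, 26, 18}
print next → 45; now {44, 26, 18}
insert 28 → {44, 28, 26, 18}
insert 46 → {46, 44, 28, 26, 18}
insert 31 → {46, 44, 31, 28, 26, 18}
print next → 46; now {44, 31, 28, 26, 18}
print next → 44; now {31, 28, 26, 18}
print next → 31; now {28, 26, 18}
print next → 28; now {26, 18}
insert 47 → {47, 26, 18}
print next → 47; now {26, 18}
print next → 26; now {18}
insert 39 → {39, 18}
print next → 39; now {18}
insert 9 → {18, 9}
print next → 18; now {9}
insert 34 → {34, 9}
insert 41 → {41, 34, 9}
print next → 41; now {34, 9}
print next → 34; now {9}
insert 15 → {15, 9}
print next → 15; now {9}
insert 25 → {25, 9}
print next → 25; now {9}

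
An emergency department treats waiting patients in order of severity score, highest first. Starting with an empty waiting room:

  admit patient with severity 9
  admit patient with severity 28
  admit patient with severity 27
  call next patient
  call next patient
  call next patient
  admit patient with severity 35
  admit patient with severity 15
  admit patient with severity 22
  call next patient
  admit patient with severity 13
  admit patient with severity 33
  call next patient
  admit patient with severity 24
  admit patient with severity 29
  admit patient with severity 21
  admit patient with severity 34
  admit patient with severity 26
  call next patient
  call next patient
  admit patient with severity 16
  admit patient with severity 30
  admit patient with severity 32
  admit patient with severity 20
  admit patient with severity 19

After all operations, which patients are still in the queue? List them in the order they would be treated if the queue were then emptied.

32, 30, 26, 24, 22, 21, 20, 19, 16, 15, 13

insert 9 → {9}
insert 28 → {28, 9}
insert 27 → {28, 27, 9}
call next patient → 28; now {27, 9}
call next patient → 27; now {9}
call next patient → 9; now {}
insert 35 → {35}
insert 15 → {35, 15}
insert 22 → {35, 22, 15}
call next patient → 35; now {22, 15}
insert 13 → {22, 15, 13}
insert 33 → {33, 22, 15, 13}
call next patient → 33; now {22, 15, 13}
insert 24 → {24, 22, 15, 13}
insert 29 → {29, 24, 22, 15, 13}
insert 21 → {29, 24, 22, 21, 15, 13}
insert 34 → {34, 29, 24, 22, 21, 15, 13}
insert 26 → {34, 29, 26, 24, 22, 21, 15, 13}
call next patient → 34; now {29, 26, 24, 22, 21, 15, 13}
call next patient → 29; now {26, 24, 22, 21, 15, 13}
insert 16 → {26, 24, 22, 21, 16, 15, 13}
insert 30 → {30, 26, 24, 22, 21, 16, 15, 13}
insert 32 → {32, 30, 26, 24, 22, 21, 16, 15, 13}
insert 20 → {32, 30, 26, 24, 22, 21, 20, 16, 15, 13}
insert 19 → {32, 30, 26, 24, 22, 21, 20, 19, 16, 15, 13}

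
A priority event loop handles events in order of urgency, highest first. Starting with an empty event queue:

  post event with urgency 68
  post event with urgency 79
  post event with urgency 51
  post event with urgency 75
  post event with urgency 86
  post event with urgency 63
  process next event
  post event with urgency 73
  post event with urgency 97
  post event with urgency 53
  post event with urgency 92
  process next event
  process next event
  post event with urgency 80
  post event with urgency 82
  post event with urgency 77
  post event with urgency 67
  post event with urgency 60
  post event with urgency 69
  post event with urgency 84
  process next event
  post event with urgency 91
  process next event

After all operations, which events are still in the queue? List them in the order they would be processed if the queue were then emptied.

[82, 80, 79, 77, 75, 73, 69, 68, 67, 63, 60, 53, 51]

insert 68 → {68}
insert 79 → {79, 68}
insert 51 → {79, 68, 51}
insert 75 → {79, 75, 68, 51}
insert 86 → {86, 79, 75, 68, 51}
insert 63 → {86, 79, 75, 68, 63, 51}
process next event → 86; now {79, 75, 68, 63, 51}
insert 73 → {79, 75, 73, 68, 63, 51}
insert 97 → {97, 79, 75, 73, 68, 63, 51}
insert 53 → {97, 79, 75, 73, 68, 63, 53, 51}
insert 92 → {97, 92, 79, 75, 73, 68, 63, 53, 51}
process next event → 97; now {92, 79, 75, 73, 68, 63, 53, 51}
process next event → 92; now {79, 75, 73, 68, 63, 53, 51}
insert 80 → {80, 79, 75, 73, 68, 63, 53, 51}
insert 82 → {82, 80, 79, 75, 73, 68, 63, 53, 51}
insert 77 → {82, 80, 79, 77, 75, 73, 68, 63, 53, 51}
insert 67 → {82, 80, 79, 77, 75, 73, 68, 67, 63, 53, 51}
insert 60 → {82, 80, 79, 77, 75, 73, 68, 67, 63, 60, 53, 51}
insert 69 → {82, 80, 79, 77, 75, 73, 69, 68, 67, 63, 60, 53, 51}
insert 84 → {84, 82, 80, 79, 77, 75, 73, 69, 68, 67, 63, 60, 53, 51}
process next event → 84; now {82, 80, 79, 77, 75, 73, 69, 68, 67, 63, 60, 53, 51}
insert 91 → {91, 82, 80, 79, 77, 75, 73, 69, 68, 67, 63, 60, 53, 51}
process next event → 91; now {82, 80, 79, 77, 75, 73, 69, 68, 67, 63, 60, 53, 51}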